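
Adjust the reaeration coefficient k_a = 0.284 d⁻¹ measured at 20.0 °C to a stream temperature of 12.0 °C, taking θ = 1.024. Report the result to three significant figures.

k_a(T₂) = k_a(T₁) · θ^(T₂−T₁) = 0.284 × 1.024^(12.0−20.0)
= 0.284 × 1.024^-8.00 = 0.284 × 0.8272 = 0.2349 d⁻¹.

k_a ≈ 0.235 d⁻¹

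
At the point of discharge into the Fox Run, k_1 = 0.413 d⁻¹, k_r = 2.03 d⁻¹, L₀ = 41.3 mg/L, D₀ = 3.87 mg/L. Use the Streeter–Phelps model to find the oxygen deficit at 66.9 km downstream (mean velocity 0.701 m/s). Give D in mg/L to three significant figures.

D ≈ 5.98 mg/L

Travel time t = x/v = 66.9 km / (0.701 m/s) = 66900 m / 0.701 m/s = 95440 s = 1.105 d.
k_1 L₀/(k_r−k_1) = 0.413×41.3/(2.03−0.413) = 17.06/1.617 = 10.55 mg/L.
e^(−k_1 t) = e^(−0.413×1.105) = 0.6337; e^(−k_r t) = e^(−2.03×1.105) = 0.1062.
D = 10.55 × (0.6337 − 0.1062) + 3.87 × 0.1062 = 5.564 + 0.4111 = 5.975 mg/L.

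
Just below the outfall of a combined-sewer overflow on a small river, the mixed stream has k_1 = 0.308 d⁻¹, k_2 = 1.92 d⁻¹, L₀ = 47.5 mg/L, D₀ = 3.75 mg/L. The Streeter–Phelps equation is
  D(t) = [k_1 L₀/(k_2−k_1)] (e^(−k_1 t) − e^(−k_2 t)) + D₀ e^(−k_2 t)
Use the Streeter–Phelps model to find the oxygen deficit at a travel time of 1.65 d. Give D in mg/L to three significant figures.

k_1 L₀/(k_2−k_1) = 0.308×47.5/(1.92−0.308) = 14.63/1.612 = 9.076 mg/L.
e^(−k_1 t) = e^(−0.308×1.650) = 0.6016; e^(−k_2 t) = e^(−1.92×1.650) = 0.04209.
D = 9.076 × (0.6016 − 0.04209) + 3.75 × 0.04209 = 5.078 + 0.1578 = 5.236 mg/L.

D ≈ 5.24 mg/L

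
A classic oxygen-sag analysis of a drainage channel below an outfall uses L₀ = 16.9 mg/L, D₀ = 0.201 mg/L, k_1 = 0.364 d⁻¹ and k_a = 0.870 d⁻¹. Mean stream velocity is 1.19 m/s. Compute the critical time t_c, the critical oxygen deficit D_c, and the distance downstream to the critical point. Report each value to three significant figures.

At the critical point dD/dt = 0, so k_1 L₀ e^(−k_1 t) = k_a D. Substituting D(t) from the Streeter–Phelps equation and solving for t gives
t_c = ln[(k_a/k_1)(1 − D₀(k_a−k_1)/(k_1 L₀))] / (k_a−k_1).
Here k_a−k_1 = 0.5060 d⁻¹ and 1 − D₀(k_a−k_1)/(k_1 L₀) = 1 − 0.201×0.5060/(0.364×16.9) = 0.9835, so
t_c = ln(2.390 × 0.9835) / 0.5060 = 0.8547 / 0.5060 = 1.689 d.
L(t_c) = L₀ e^(−k_1 t_c) = 16.9 × 0.5407 = 9.138 mg/L, and at the critical point k_a D_c = k_1 L, so D_c = (0.364/0.870) × 9.138 = 3.823 mg/L.
x_c = v t_c = 1.19 m/s × 1.689 d × 86400 s/d = 173700 m ≈ 174 km.

t_c ≈ 1.69 d; D_c ≈ 3.82 mg/L; x_c ≈ 174 km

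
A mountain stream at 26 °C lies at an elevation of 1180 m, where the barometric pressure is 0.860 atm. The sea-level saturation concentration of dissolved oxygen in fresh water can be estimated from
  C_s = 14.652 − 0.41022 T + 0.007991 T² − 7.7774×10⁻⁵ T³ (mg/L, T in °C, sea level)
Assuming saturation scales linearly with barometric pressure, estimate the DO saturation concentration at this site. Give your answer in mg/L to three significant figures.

C_s ≈ 6.90 mg/L

At sea level: C_s = 14.652 − 0.41022×26 + 0.007991×26² − 7.7774×10⁻⁵×26³ = 8.021 mg/L.
Pressure correction: C_s' = 8.021 × 0.860 = 6.898 mg/L.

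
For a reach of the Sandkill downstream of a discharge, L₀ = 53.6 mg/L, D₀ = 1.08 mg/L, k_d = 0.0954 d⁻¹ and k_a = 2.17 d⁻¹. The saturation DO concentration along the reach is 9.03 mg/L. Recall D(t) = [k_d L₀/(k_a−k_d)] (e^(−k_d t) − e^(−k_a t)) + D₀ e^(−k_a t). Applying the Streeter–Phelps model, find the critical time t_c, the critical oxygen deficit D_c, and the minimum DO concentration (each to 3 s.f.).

t_c ≈ 1.23 d; D_c ≈ 2.10 mg/L; min DO ≈ 6.93 mg/L

At the critical point dD/dt = 0, so k_d L₀ e^(−k_d t) = k_a D. Substituting D(t) from the Streeter–Phelps equation and solving for t gives
t_c = ln[(k_a/k_d)(1 − D₀(k_a−k_d)/(k_d L₀))] / (k_a−k_d).
Here k_a−k_d = 2.075 d⁻¹ and 1 − D₀(k_a−k_d)/(k_d L₀) = 1 − 1.08×2.075/(0.0954×53.6) = 0.5618, so
t_c = ln(22.75 × 0.5618) / 2.075 = 2.548 / 2.075 = 1.228 d.
L(t_c) = L₀ e^(−k_d t_c) = 53.6 × 0.8894 = 47.67 mg/L, and at the critical point k_a D_c = k_d L, so D_c = (0.0954/2.17) × 47.67 = 2.096 mg/L.
Minimum DO = C_s − D_c = 9.03 − 2.096 = 6.934 mg/L.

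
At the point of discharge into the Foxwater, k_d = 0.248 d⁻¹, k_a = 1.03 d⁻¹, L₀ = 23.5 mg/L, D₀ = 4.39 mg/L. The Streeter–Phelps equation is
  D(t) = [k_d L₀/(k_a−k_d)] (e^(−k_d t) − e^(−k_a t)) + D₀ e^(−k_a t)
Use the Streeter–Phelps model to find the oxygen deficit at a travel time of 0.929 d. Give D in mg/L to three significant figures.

k_d L₀/(k_a−k_d) = 0.248×23.5/(1.03−0.248) = 5.828/0.7820 = 7.453 mg/L.
e^(−k_d t) = e^(−0.248×0.9290) = 0.7942; e^(−k_a t) = e^(−1.03×0.9290) = 0.3841.
D = 7.453 × (0.7942 − 0.3841) + 4.39 × 0.3841 = 3.057 + 1.686 = 4.743 mg/L.

D ≈ 4.74 mg/L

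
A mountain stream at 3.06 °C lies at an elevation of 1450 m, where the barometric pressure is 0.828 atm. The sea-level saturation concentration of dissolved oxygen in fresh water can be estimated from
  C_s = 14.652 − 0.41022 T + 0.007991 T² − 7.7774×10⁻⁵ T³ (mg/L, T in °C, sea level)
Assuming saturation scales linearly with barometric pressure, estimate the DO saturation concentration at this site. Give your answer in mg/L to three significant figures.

C_s ≈ 11.2 mg/L

At sea level: C_s = 14.652 − 0.41022×3.06 + 0.007991×3.06² − 7.7774×10⁻⁵×3.06³ = 13.47 mg/L.
Pressure correction: C_s' = 13.47 × 0.828 = 11.15 mg/L.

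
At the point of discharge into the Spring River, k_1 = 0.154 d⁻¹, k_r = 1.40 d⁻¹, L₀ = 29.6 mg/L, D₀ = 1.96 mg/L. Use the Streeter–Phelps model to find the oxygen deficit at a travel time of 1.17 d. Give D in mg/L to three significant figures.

D ≈ 2.73 mg/L

k_1 L₀/(k_r−k_1) = 0.154×29.6/(1.40−0.154) = 4.558/1.246 = 3.658 mg/L.
e^(−k_1 t) = e^(−0.154×1.170) = 0.8351; e^(−k_r t) = e^(−1.40×1.170) = 0.1944.
D = 3.658 × (0.8351 − 0.1944) + 1.96 × 0.1944 = 2.344 + 0.3810 = 2.725 mg/L.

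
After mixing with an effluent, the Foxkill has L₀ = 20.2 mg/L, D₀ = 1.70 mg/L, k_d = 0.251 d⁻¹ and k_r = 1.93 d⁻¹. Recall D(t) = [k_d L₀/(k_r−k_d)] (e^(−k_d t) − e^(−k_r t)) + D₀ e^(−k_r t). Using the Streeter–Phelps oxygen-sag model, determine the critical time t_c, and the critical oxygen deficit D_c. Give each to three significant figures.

t_c ≈ 0.722 d; D_c ≈ 2.19 mg/L

At the critical point dD/dt = 0, so k_d L₀ e^(−k_d t) = k_r D. Substituting D(t) from the Streeter–Phelps equation and solving for t gives
t_c = ln[(k_r/k_d)(1 − D₀(k_r−k_d)/(k_d L₀))] / (k_r−k_d).
Here k_r−k_d = 1.679 d⁻¹ and 1 − D₀(k_r−k_d)/(k_d L₀) = 1 − 1.70×1.679/(0.251×20.2) = 0.4370, so
t_c = ln(7.689 × 0.4370) / 1.679 = 1.212 / 1.679 = 0.7219 d.
D_c = (k_d/k_r) L₀ e^(−k_d t_c) = (0.251/1.93) × 20.2 × e^(−0.251×0.7219) = 0.1301 × 20.2 × 0.8343 = 2.192 mg/L.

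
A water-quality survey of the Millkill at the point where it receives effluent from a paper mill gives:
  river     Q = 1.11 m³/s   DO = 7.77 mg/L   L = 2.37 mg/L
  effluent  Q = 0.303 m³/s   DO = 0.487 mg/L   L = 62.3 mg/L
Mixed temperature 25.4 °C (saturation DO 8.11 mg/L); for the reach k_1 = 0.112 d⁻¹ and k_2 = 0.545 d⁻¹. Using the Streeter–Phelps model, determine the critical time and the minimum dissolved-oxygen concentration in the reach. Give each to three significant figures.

Mixed DO = (1.11×7.77 + 0.303×0.487)/(1.11+0.303) = 8.772/1.413 = 6.208 mg/L.
Mixed L₀ = (1.11×2.37 + 0.303×62.3)/(1.413) = 21.51/1.413 = 15.22 mg/L.
Initial deficit D₀ = C_s − DO₀ = 8.11 − 6.208 = 1.902 mg/L.
t_c = (1/0.4330) ln[(0.545/0.112)(1 − 1.902×0.4330/(0.112×15.22))] = 2.309 × ln(2.516) = 2.131 d.
D_c = (0.112/0.545) × 15.22 × e^(−0.112×2.131) = 0.2055 × 15.22 × 0.7877 = 2.464 mg/L.
Minimum DO = 8.11 − 2.464 = 5.646 mg/L.

t_c ≈ 2.13 d; minimum DO ≈ 5.65 mg/L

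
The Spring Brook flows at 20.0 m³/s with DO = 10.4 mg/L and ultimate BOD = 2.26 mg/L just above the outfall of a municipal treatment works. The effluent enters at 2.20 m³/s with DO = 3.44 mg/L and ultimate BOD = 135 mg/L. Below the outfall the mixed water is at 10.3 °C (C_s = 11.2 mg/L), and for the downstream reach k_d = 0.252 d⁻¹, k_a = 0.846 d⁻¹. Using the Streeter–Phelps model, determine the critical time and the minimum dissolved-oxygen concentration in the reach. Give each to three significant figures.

Mixed DO = (20.0×10.4 + 2.20×3.44)/(20.0+2.20) = 215.6/22.20 = 9.710 mg/L.
Mixed L₀ = (20.0×2.26 + 2.20×135)/(22.20) = 342.2/22.20 = 15.41 mg/L.
Initial deficit D₀ = C_s − DO₀ = 11.2 − 9.710 = 1.490 mg/L.
t_c = (1/0.5940) ln[(0.846/0.252)(1 − 1.490×0.5940/(0.252×15.41))] = 1.684 × ln(2.592) = 1.604 d.
D_c = (0.252/0.846) × 15.41 × e^(−0.252×1.604) = 0.2979 × 15.41 × 0.6676 = 3.065 mg/L.
Minimum DO = 11.2 − 3.065 = 8.135 mg/L.

t_c ≈ 1.60 d; minimum DO ≈ 8.13 mg/L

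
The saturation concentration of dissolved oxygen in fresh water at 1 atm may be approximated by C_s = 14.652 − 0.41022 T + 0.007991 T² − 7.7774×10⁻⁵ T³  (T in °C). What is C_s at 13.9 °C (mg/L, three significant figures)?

C_s ≈ 10.3 mg/L

C_s = 14.652 − 0.41022×13.9 + 0.007991×13.9² − 7.7774×10⁻⁵×13.9³ = 10.29 mg/L.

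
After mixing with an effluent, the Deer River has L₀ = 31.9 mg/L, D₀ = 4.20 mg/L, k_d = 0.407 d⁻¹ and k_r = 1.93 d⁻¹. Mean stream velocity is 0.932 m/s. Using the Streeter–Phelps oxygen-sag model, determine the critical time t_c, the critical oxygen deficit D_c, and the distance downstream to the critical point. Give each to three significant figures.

At the critical point dD/dt = 0, so k_d L₀ e^(−k_d t) = k_r D. Substituting D(t) from the Streeter–Phelps equation and solving for t gives
t_c = ln[(k_r/k_d)(1 − D₀(k_r−k_d)/(k_d L₀))] / (k_r−k_d).
Here k_r−k_d = 1.523 d⁻¹ and 1 − D₀(k_r−k_d)/(k_d L₀) = 1 − 4.20×1.523/(0.407×31.9) = 0.5073, so
t_c = ln(4.742 × 0.5073) / 1.523 = 0.8779 / 1.523 = 0.5764 d.
D_c = (k_d/k_r) L₀ e^(−k_d t_c) = (0.407/1.93) × 31.9 × e^(−0.407×0.5764) = 0.2109 × 31.9 × 0.7909 = 5.320 mg/L.
x_c = v t_c = 0.932 m/s × 0.5764 d × 86400 s/d = 46410 m ≈ 46.4 km.

t_c ≈ 0.576 d; D_c ≈ 5.32 mg/L; x_c ≈ 46.4 km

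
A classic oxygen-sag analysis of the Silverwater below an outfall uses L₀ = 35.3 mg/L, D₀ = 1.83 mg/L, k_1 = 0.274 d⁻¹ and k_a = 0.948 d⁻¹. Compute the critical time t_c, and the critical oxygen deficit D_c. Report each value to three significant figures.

With k_a/k_1 = 3.460 and 1 − D₀(k_a−k_1)/(k_1 L₀) = 0.8725,
t_c = ln(3.460 × 0.8725) / (0.948 − 0.274) = ln(3.019) / 0.6740 = 1.105/0.6740 = 1.639 d.
L(t_c) = L₀ e^(−k_1 t_c) = 35.3 × 0.6382 = 22.53 mg/L, and at the critical point k_a D_c = k_1 L, so D_c = (0.274/0.948) × 22.53 = 6.511 mg/L.

t_c ≈ 1.64 d; D_c ≈ 6.51 mg/L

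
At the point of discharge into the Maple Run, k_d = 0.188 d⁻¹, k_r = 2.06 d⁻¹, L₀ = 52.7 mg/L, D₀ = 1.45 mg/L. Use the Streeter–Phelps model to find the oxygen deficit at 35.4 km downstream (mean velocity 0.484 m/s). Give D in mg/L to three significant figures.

D ≈ 3.84 mg/L

Travel time t = x/v = 35.4 km / (0.484 m/s) = 35400 m / 0.484 m/s = 73140 s = 0.8465 d.
k_d L₀/(k_r−k_d) = 0.188×52.7/(2.06−0.188) = 9.908/1.872 = 5.293 mg/L.
e^(−k_d t) = e^(−0.188×0.8465) = 0.8529; e^(−k_r t) = e^(−2.06×0.8465) = 0.1748.
D = 5.293 × (0.8529 − 0.1748) + 1.45 × 0.1748 = 3.588 + 0.2535 = 3.842 mg/L.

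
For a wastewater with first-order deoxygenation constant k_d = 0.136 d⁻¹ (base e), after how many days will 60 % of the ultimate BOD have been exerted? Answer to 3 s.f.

t ≈ 6.74 d

y/L₀ = 1 − e^(−k_d t) = 0.60 ⇒ e^(−k_d t) = 0.400
t = −ln(0.400) / 0.136 = 0.9163 / 0.136 = 6.737 d.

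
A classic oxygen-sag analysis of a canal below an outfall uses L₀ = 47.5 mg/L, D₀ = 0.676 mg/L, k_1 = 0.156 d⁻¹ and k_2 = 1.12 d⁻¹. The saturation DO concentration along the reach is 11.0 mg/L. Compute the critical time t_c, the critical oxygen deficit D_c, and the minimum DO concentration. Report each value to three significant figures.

t_c ≈ 1.95 d; D_c ≈ 4.88 mg/L; min DO ≈ 6.12 mg/L

At the critical point dD/dt = 0, so k_1 L₀ e^(−k_1 t) = k_2 D. Substituting D(t) from the Streeter–Phelps equation and solving for t gives
t_c = ln[(k_2/k_1)(1 − D₀(k_2−k_1)/(k_1 L₀))] / (k_2−k_1).
Here k_2−k_1 = 0.9640 d⁻¹ and 1 − D₀(k_2−k_1)/(k_1 L₀) = 1 − 0.676×0.9640/(0.156×47.5) = 0.9121, so
t_c = ln(7.179 × 0.9121) / 0.9640 = 1.879 / 0.9640 = 1.949 d.
D_c = (k_1/k_2) L₀ e^(−k_1 t_c) = (0.156/1.12) × 47.5 × e^(−0.156×1.949) = 0.1393 × 47.5 × 0.7378 = 4.881 mg/L.
Minimum DO = C_s − D_c = 11.0 − 4.881 = 6.119 mg/L.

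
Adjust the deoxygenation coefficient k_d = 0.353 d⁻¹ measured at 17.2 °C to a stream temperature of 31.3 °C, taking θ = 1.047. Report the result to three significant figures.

k_d(T₂) = k_d(T₁) · θ^(T₂−T₁) = 0.353 × 1.047^(31.3−17.2)
= 0.353 × 1.047^14.1 = 0.353 × 1.911 = 0.6746 d⁻¹.

k_d ≈ 0.675 d⁻¹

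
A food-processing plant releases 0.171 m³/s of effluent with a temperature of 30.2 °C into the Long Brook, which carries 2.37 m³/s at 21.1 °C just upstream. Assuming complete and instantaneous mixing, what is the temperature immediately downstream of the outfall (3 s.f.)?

21.7 °C

Flow-weighted mixing: C = (Q_r C_r + Q_w C_w)/(Q_r + Q_w)
= (2.37×21.1 + 0.171×30.2)/(2.37 + 0.171) = 55.17/2.541 = 21.71 °C.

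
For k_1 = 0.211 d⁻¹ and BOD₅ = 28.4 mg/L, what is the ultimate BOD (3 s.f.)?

L₀ ≈ 43.6 mg/L

BOD₅ = L₀(1 − e^(−5k_1)) ⇒ L₀ = BOD₅ / (1 − e^(−5×0.211))
= 28.4 / (1 − 0.3482) = 28.4 / 0.6518 = 43.57 mg/L.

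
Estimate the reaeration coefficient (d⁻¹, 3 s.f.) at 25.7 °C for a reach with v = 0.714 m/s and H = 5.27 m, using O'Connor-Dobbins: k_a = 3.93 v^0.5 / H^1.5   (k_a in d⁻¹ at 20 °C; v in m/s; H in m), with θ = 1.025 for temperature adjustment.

k_a(20) = 3.93 × 0.714^0.5 / 5.27^1.5 = 3.93 × 0.8450 / 12.10 = 0.2745 d⁻¹.
k_a(25.7) = 0.2745 × 1.025^(25.7−20) = 0.2745 × 1.151 = 0.3160 d⁻¹.

k_a ≈ 0.316 d⁻¹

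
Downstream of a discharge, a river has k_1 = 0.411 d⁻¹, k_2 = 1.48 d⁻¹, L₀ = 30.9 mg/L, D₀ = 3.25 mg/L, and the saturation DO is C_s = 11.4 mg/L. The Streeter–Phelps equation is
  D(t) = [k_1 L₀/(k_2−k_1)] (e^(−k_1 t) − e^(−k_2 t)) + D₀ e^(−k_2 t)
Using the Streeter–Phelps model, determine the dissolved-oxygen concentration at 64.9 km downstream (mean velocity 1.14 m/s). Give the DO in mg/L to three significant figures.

Travel time t = x/v = 64.9 km / (1.14 m/s) = 64900 m / 1.14 m/s = 56930 s = 0.6589 d.
k_1 L₀/(k_2−k_1) = 0.411×30.9/(1.48−0.411) = 12.70/1.069 = 11.88 mg/L.
e^(−k_1 t) = e^(−0.411×0.6589) = 0.7628; e^(−k_2 t) = e^(−1.48×0.6589) = 0.3771.
D = 11.88 × (0.7628 − 0.3771) + 3.25 × 0.3771 = 4.581 + 1.226 = 5.807 mg/L.
DO = C_s − D = 11.4 − 5.807 = 5.593 mg/L.

DO ≈ 5.59 mg/L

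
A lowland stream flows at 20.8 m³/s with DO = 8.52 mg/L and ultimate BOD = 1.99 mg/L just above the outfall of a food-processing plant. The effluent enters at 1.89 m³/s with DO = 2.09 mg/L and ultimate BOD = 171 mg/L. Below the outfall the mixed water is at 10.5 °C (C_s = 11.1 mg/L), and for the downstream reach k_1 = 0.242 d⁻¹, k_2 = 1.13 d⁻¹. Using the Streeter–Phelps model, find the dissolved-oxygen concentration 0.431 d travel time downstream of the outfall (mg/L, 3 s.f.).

Mixed DO = (20.8×8.52 + 1.89×2.09)/(20.8+1.89) = 181.2/22.69 = 7.984 mg/L.
Mixed L₀ = (20.8×1.99 + 1.89×171)/(22.69) = 364.6/22.69 = 16.07 mg/L.
Initial deficit D₀ = C_s − DO₀ = 11.1 − 7.984 = 3.116 mg/L.
D(0.431) = [0.242×16.07/(1.13−0.242)](e^(−0.242×0.431) − e^(−1.13×0.431)) + 3.116 e^(−1.13×0.431)
= 4.379 × (0.9010 − 0.6144) + 3.116 × 0.6144 = 3.169 mg/L.
DO = 11.1 − 3.169 = 7.931 mg/L.

DO ≈ 7.93 mg/L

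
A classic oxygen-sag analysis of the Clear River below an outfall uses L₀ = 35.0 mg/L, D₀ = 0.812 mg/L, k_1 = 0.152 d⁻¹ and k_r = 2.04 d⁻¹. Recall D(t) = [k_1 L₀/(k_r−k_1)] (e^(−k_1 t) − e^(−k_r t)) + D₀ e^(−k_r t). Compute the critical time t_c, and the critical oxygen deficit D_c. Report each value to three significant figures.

With k_r/k_1 = 13.42 and 1 − D₀(k_r−k_1)/(k_1 L₀) = 0.7118,
t_c = ln(13.42 × 0.7118) / (2.04 − 0.152) = ln(9.554) / 1.888 = 2.257/1.888 = 1.195 d.
D_c = (k_1/k_r) L₀ e^(−k_1 t_c) = (0.152/2.04) × 35.0 × e^(−0.152×1.195) = 0.07451 × 35.0 × 0.8339 = 2.175 mg/L.

t_c ≈ 1.20 d; D_c ≈ 2.17 mg/L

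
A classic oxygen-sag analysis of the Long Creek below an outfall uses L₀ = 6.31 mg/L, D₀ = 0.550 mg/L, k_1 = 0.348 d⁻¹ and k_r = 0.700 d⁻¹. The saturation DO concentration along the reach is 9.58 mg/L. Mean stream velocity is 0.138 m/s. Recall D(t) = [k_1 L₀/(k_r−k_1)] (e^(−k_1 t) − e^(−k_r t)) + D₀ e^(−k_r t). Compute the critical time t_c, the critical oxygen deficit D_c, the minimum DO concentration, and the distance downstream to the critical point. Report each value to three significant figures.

t_c ≈ 1.72 d; D_c ≈ 1.72 mg/L; min DO ≈ 7.86 mg/L; x_c ≈ 20.5 km

t_c = [1/(k_r−k_1)] ln[(k_r/k_1)(1 − D₀(k_r−k_1)/(k_1 L₀))]
= [1/(0.700−0.348)] ln[(0.700/0.348)(1 − 0.550×0.3520/(0.348×6.31))]
= (1/0.3520) ln[2.011 × 0.9118] = 2.841 × ln(1.834) = 2.841 × 0.6066 = 1.723 d.
L(t_c) = L₀ e^(−k_1 t_c) = 6.31 × 0.5490 = 3.464 mg/L, and at the critical point k_r D_c = k_1 L, so D_c = (0.348/0.700) × 3.464 = 1.722 mg/L.
Minimum DO = C_s − D_c = 9.58 − 1.722 = 7.858 mg/L.
x_c = v t_c = 0.138 m/s × 1.723 d × 86400 s/d = 20550 m ≈ 20.5 km.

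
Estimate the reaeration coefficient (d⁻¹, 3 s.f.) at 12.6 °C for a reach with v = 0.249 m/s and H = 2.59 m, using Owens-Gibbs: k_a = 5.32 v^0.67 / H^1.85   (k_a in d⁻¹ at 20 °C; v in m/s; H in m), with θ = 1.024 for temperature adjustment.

k_a ≈ 0.302 d⁻¹

k_a(20) = 5.32 × 0.249^0.67 / 2.59^1.85 = 5.32 × 0.3940 / 5.816 = 0.3604 d⁻¹.
k_a(12.6) = 0.3604 × 1.024^(12.6−20) = 0.3604 × 0.8390 = 0.3024 d⁻¹.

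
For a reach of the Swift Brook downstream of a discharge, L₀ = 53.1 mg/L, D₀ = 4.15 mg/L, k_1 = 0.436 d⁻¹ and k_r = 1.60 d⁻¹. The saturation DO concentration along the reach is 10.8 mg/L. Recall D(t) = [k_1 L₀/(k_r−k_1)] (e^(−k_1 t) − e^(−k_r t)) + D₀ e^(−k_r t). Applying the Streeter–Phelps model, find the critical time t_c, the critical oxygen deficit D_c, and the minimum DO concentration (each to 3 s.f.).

t_c = [1/(k_r−k_1)] ln[(k_r/k_1)(1 − D₀(k_r−k_1)/(k_1 L₀))]
= [1/(1.60−0.436)] ln[(1.60/0.436)(1 − 4.15×1.164/(0.436×53.1))]
= (1/1.164) ln[3.670 × 0.7913] = 0.8591 × ln(2.904) = 0.8591 × 1.066 = 0.9159 d.
L(t_c) = L₀ e^(−k_1 t_c) = 53.1 × 0.6708 = 35.62 mg/L, and at the critical point k_r D_c = k_1 L, so D_c = (0.436/1.60) × 35.62 = 9.706 mg/L.
Minimum DO = C_s − D_c = 10.8 − 9.706 = 1.094 mg/L.

t_c ≈ 0.916 d; D_c ≈ 9.71 mg/L; min DO ≈ 1.09 mg/L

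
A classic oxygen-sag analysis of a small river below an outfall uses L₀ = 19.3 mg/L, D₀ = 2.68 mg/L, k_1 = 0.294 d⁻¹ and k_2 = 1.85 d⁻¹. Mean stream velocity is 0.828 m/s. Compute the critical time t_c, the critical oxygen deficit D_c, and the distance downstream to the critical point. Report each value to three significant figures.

t_c ≈ 0.329 d; D_c ≈ 2.78 mg/L; x_c ≈ 23.5 km

At the critical point dD/dt = 0, so k_1 L₀ e^(−k_1 t) = k_2 D. Substituting D(t) from the Streeter–Phelps equation and solving for t gives
t_c = ln[(k_2/k_1)(1 − D₀(k_2−k_1)/(k_1 L₀))] / (k_2−k_1).
Here k_2−k_1 = 1.556 d⁻¹ and 1 − D₀(k_2−k_1)/(k_1 L₀) = 1 − 2.68×1.556/(0.294×19.3) = 0.2651, so
t_c = ln(6.293 × 0.2651) / 1.556 = 0.5116 / 1.556 = 0.3288 d.
D_c = (k_1/k_2) L₀ e^(−k_1 t_c) = (0.294/1.85) × 19.3 × e^(−0.294×0.3288) = 0.1589 × 19.3 × 0.9079 = 2.785 mg/L.
x_c = v t_c = 0.828 m/s × 0.3288 d × 86400 s/d = 23520 m ≈ 23.5 km.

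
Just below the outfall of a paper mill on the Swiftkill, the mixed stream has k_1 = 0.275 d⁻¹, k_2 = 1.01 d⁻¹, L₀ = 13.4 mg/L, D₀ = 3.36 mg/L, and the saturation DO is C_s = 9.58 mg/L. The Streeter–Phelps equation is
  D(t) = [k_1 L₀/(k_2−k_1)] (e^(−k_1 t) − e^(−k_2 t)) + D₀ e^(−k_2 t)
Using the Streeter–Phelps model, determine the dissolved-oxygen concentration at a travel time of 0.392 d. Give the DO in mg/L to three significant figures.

DO ≈ 6.19 mg/L

k_1 L₀/(k_2−k_1) = 0.275×13.4/(1.01−0.275) = 3.685/0.7350 = 5.014 mg/L.
e^(−k_1 t) = e^(−0.275×0.3920) = 0.8978; e^(−k_2 t) = e^(−1.01×0.3920) = 0.6731.
D = 5.014 × (0.8978 − 0.6731) + 3.36 × 0.6731 = 1.127 + 2.261 = 3.388 mg/L.
DO = C_s − D = 9.58 − 3.388 = 6.192 mg/L.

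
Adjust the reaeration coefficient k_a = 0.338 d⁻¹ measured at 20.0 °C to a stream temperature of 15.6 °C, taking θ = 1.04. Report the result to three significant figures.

k_a(T₂) = k_a(T₁) · θ^(T₂−T₁) = 0.338 × 1.04^(15.6−20.0)
= 0.338 × 1.04^-4.40 = 0.338 × 0.8415 = 0.2844 d⁻¹.

k_a ≈ 0.284 d⁻¹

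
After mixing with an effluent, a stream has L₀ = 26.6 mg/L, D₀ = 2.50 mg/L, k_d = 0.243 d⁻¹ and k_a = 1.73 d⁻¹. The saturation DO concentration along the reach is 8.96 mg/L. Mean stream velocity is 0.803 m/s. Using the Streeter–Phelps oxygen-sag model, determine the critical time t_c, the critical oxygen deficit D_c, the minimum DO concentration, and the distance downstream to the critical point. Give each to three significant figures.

t_c ≈ 0.744 d; D_c ≈ 3.12 mg/L; min DO ≈ 5.84 mg/L; x_c ≈ 51.6 km

With k_a/k_d = 7.119 and 1 − D₀(k_a−k_d)/(k_d L₀) = 0.4249,
t_c = ln(7.119 × 0.4249) / (1.73 − 0.243) = ln(3.025) / 1.487 = 1.107/1.487 = 0.7444 d.
L(t_c) = L₀ e^(−k_d t_c) = 26.6 × 0.8345 = 22.20 mg/L, and at the critical point k_a D_c = k_d L, so D_c = (0.243/1.73) × 22.20 = 3.118 mg/L.
Minimum DO = C_s − D_c = 8.96 − 3.118 = 5.842 mg/L.
x_c = v t_c = 0.803 m/s × 0.7444 d × 86400 s/d = 51640 m ≈ 51.6 km.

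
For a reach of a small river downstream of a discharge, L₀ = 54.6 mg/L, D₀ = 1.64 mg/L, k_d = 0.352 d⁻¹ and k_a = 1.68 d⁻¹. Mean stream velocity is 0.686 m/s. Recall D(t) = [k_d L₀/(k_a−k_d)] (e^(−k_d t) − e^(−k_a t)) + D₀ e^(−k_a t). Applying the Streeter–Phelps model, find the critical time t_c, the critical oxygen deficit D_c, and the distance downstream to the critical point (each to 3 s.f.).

t_c = [1/(k_a−k_d)] ln[(k_a/k_d)(1 − D₀(k_a−k_d)/(k_d L₀))]
= [1/(1.68−0.352)] ln[(1.68/0.352)(1 − 1.64×1.328/(0.352×54.6))]
= (1/1.328) ln[4.773 × 0.8867] = 0.7530 × ln(4.232) = 0.7530 × 1.443 = 1.086 d.
L(t_c) = L₀ e^(−k_d t_c) = 54.6 × 0.6822 = 37.25 mg/L, and at the critical point k_a D_c = k_d L, so D_c = (0.352/1.68) × 37.25 = 7.805 mg/L.
x_c = v t_c = 0.686 m/s × 1.086 d × 86400 s/d = 64390 m ≈ 64.4 km.

t_c ≈ 1.09 d; D_c ≈ 7.80 mg/L; x_c ≈ 64.4 km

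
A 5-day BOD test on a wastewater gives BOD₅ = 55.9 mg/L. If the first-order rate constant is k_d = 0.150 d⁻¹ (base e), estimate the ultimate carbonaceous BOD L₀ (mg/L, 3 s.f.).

L₀ ≈ 106 mg/L

BOD₅ = L₀(1 − e^(−5k_d)) ⇒ L₀ = BOD₅ / (1 − e^(−5×0.150))
= 55.9 / (1 − 0.4724) = 55.9 / 0.5276 = 105.9 mg/L.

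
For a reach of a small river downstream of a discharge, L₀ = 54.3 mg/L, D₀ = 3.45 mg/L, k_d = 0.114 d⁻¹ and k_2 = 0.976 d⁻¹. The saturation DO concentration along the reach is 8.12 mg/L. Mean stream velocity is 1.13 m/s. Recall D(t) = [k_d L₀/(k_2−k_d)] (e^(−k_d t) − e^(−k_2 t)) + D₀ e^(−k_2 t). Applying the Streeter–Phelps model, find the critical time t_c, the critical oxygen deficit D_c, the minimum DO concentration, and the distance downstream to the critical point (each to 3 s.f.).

At the critical point dD/dt = 0, so k_d L₀ e^(−k_d t) = k_2 D. Substituting D(t) from the Streeter–Phelps equation and solving for t gives
t_c = ln[(k_2/k_d)(1 − D₀(k_2−k_d)/(k_d L₀))] / (k_2−k_d).
Here k_2−k_d = 0.8620 d⁻¹ and 1 − D₀(k_2−k_d)/(k_d L₀) = 1 − 3.45×0.8620/(0.114×54.3) = 0.5196, so
t_c = ln(8.561 × 0.5196) / 0.8620 = 1.493 / 0.8620 = 1.731 d.
L(t_c) = L₀ e^(−k_d t_c) = 54.3 × 0.8209 = 44.57 mg/L, and at the critical point k_2 D_c = k_d L, so D_c = (0.114/0.976) × 44.57 = 5.206 mg/L.
Minimum DO = C_s − D_c = 8.12 − 5.206 = 2.914 mg/L.
x_c = v t_c = 1.13 m/s × 1.731 d × 86400 s/d = 169000 m ≈ 169 km.

t_c ≈ 1.73 d; D_c ≈ 5.21 mg/L; min DO ≈ 2.91 mg/L; x_c ≈ 169 km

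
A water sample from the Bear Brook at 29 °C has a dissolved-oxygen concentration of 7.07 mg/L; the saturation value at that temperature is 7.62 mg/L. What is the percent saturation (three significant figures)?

92.8 % saturation

% saturation = C/C_s × 100 = 7.07/7.62 × 100 = 92.8 %.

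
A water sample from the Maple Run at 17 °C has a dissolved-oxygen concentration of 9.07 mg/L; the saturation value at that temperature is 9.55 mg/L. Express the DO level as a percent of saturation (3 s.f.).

% saturation = C/C_s × 100 = 9.07/9.55 × 100 = 95.0 %.

95.0 % saturation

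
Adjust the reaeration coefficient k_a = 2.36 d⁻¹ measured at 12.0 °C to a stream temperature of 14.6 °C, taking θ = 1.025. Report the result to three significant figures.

k_a ≈ 2.52 d⁻¹

k_a(T₂) = k_a(T₁) · θ^(T₂−T₁) = 2.36 × 1.025^(14.6−12.0)
= 2.36 × 1.025^2.60 = 2.36 × 1.066 = 2.516 d⁻¹.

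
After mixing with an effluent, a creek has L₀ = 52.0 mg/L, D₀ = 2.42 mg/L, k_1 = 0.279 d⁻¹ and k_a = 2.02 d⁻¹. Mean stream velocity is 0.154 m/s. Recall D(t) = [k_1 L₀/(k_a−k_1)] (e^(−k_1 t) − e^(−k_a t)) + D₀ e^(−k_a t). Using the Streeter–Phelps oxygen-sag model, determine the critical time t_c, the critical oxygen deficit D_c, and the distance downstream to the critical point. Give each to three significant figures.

t_c = [1/(k_a−k_1)] ln[(k_a/k_1)(1 − D₀(k_a−k_1)/(k_1 L₀))]
= [1/(2.02−0.279)] ln[(2.02/0.279)(1 − 2.42×1.741/(0.279×52.0))]
= (1/1.741) ln[7.240 × 0.7096] = 0.5744 × ln(5.138) = 0.5744 × 1.637 = 0.9400 d.
D_c = (k_1/k_a) L₀ e^(−k_1 t_c) = (0.279/2.02) × 52.0 × e^(−0.279×0.9400) = 0.1381 × 52.0 × 0.7693 = 5.525 mg/L.
x_c = v t_c = 0.154 m/s × 0.9400 d × 86400 s/d = 12510 m ≈ 12.5 km.

t_c ≈ 0.940 d; D_c ≈ 5.53 mg/L; x_c ≈ 12.5 km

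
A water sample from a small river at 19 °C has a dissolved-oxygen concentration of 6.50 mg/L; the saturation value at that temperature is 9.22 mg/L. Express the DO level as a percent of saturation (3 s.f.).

% saturation = C/C_s × 100 = 6.50/9.22 × 100 = 70.5 %.

70.5 % saturation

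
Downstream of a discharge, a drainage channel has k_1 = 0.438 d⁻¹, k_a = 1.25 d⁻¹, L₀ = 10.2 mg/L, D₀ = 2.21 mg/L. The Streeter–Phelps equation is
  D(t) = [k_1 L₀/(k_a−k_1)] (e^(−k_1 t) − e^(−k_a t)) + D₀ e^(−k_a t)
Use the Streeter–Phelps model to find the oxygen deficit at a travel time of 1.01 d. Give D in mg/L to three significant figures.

D ≈ 2.60 mg/L

k_1 L₀/(k_a−k_1) = 0.438×10.2/(1.25−0.438) = 4.468/0.8120 = 5.502 mg/L.
e^(−k_1 t) = e^(−0.438×1.010) = 0.6425; e^(−k_a t) = e^(−1.25×1.010) = 0.2829.
D = 5.502 × (0.6425 − 0.2829) + 2.21 × 0.2829 = 1.978 + 0.6253 = 2.604 mg/L.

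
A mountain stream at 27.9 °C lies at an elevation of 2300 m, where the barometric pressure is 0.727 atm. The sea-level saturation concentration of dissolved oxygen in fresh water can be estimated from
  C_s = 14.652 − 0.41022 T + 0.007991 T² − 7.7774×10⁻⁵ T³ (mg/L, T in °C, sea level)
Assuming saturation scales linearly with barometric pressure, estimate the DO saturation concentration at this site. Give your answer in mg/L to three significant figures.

At sea level: C_s = 14.652 − 0.41022×27.9 + 0.007991×27.9² − 7.7774×10⁻⁵×27.9³ = 7.738 mg/L.
Pressure correction: C_s' = 7.738 × 0.727 = 5.626 mg/L.

C_s ≈ 5.63 mg/L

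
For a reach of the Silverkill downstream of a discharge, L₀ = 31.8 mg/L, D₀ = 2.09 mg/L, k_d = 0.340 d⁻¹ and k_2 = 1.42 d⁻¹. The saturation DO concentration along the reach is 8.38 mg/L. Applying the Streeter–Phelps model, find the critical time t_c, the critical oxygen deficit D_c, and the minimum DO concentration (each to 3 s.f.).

At the critical point dD/dt = 0, so k_d L₀ e^(−k_d t) = k_2 D. Substituting D(t) from the Streeter–Phelps equation and solving for t gives
t_c = ln[(k_2/k_d)(1 − D₀(k_2−k_d)/(k_d L₀))] / (k_2−k_d).
Here k_2−k_d = 1.080 d⁻¹ and 1 − D₀(k_2−k_d)/(k_d L₀) = 1 − 2.09×1.080/(0.340×31.8) = 0.7912, so
t_c = ln(4.176 × 0.7912) / 1.080 = 1.195 / 1.080 = 1.107 d.
L(t_c) = L₀ e^(−k_d t_c) = 31.8 × 0.6864 = 21.83 mg/L, and at the critical point k_2 D_c = k_d L, so D_c = (0.340/1.42) × 21.83 = 5.226 mg/L.
Minimum DO = C_s − D_c = 8.38 − 5.226 = 3.154 mg/L.

t_c ≈ 1.11 d; D_c ≈ 5.23 mg/L; min DO ≈ 3.15 mg/L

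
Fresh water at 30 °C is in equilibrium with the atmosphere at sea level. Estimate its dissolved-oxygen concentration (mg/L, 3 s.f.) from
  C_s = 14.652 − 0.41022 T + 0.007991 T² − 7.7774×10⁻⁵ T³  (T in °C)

C_s ≈ 7.44 mg/L

C_s = 14.652 − 0.41022×30 + 0.007991×30² − 7.7774×10⁻⁵×30³ = 7.437 mg/L.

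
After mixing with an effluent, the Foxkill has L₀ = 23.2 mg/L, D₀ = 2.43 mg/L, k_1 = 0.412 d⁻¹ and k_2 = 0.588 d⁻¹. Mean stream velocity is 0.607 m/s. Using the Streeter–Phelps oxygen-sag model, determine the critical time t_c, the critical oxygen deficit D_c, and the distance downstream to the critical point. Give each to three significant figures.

t_c ≈ 1.76 d; D_c ≈ 7.87 mg/L; x_c ≈ 92.4 km

t_c = [1/(k_2−k_1)] ln[(k_2/k_1)(1 − D₀(k_2−k_1)/(k_1 L₀))]
= [1/(0.588−0.412)] ln[(0.588/0.412)(1 − 2.43×0.1760/(0.412×23.2))]
= (1/0.1760) ln[1.427 × 0.9553] = 5.682 × ln(1.363) = 5.682 × 0.3099 = 1.761 d.
L(t_c) = L₀ e^(−k_1 t_c) = 23.2 × 0.4841 = 11.23 mg/L, and at the critical point k_2 D_c = k_1 L, so D_c = (0.412/0.588) × 11.23 = 7.869 mg/L.
x_c = v t_c = 0.607 m/s × 1.761 d × 86400 s/d = 92350 m ≈ 92.4 km.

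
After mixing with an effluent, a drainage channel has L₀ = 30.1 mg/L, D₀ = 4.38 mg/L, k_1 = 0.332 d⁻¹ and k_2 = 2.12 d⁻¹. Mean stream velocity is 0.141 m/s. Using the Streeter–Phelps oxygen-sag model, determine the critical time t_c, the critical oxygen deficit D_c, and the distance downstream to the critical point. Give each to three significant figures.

t_c ≈ 0.181 d; D_c ≈ 4.44 mg/L; x_c ≈ 2.20 km

At the critical point dD/dt = 0, so k_1 L₀ e^(−k_1 t) = k_2 D. Substituting D(t) from the Streeter–Phelps equation and solving for t gives
t_c = ln[(k_2/k_1)(1 − D₀(k_2−k_1)/(k_1 L₀))] / (k_2−k_1).
Here k_2−k_1 = 1.788 d⁻¹ and 1 − D₀(k_2−k_1)/(k_1 L₀) = 1 − 4.38×1.788/(0.332×30.1) = 0.2163, so
t_c = ln(6.386 × 0.2163) / 1.788 = 0.3231 / 1.788 = 0.1807 d.
D_c = (k_1/k_2) L₀ e^(−k_1 t_c) = (0.332/2.12) × 30.1 × e^(−0.332×0.1807) = 0.1566 × 30.1 × 0.9418 = 4.439 mg/L.
x_c = v t_c = 0.141 m/s × 0.1807 d × 86400 s/d = 2201 m ≈ 2.20 km.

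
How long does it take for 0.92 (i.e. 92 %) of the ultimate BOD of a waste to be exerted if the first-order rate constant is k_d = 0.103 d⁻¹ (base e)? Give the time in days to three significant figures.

t ≈ 24.5 d

y/L₀ = 1 − e^(−k_d t) = 0.92 ⇒ e^(−k_d t) = 0.0800
t = −ln(0.0800) / 0.103 = 2.526 / 0.103 = 24.52 d.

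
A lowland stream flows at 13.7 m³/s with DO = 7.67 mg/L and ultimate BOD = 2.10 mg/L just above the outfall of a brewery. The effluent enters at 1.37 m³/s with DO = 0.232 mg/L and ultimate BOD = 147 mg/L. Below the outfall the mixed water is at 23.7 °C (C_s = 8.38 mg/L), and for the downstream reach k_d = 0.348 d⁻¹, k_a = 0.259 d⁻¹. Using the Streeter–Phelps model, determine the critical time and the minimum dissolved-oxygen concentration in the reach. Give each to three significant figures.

Mixed DO = (13.7×7.67 + 1.37×0.232)/(13.7+1.37) = 105.4/15.07 = 6.994 mg/L.
Mixed L₀ = (13.7×2.10 + 1.37×147)/(15.07) = 230.2/15.07 = 15.27 mg/L.
Initial deficit D₀ = C_s − DO₀ = 8.38 − 6.994 = 1.386 mg/L.
t_c = (1/-0.08900) ln[(0.259/0.348)(1 − 1.386×-0.08900/(0.348×15.27))] = -11.24 × ln(0.7615) = 3.061 d.
D_c = (0.348/0.259) × 15.27 × e^(−0.348×3.061) = 1.344 × 15.27 × 0.3447 = 7.073 mg/L.
Minimum DO = 8.38 − 7.073 = 1.307 mg/L.

t_c ≈ 3.06 d; minimum DO ≈ 1.31 mg/L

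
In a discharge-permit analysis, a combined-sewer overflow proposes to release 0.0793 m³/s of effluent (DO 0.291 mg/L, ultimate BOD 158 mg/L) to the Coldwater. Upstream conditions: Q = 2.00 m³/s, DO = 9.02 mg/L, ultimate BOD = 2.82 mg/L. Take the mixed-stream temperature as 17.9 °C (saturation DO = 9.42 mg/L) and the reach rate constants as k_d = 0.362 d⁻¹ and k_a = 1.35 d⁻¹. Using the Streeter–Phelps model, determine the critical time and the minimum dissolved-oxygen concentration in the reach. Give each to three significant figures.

t_c ≈ 1.07 d; minimum DO ≈ 7.83 mg/L

Mixed DO = (2.00×9.02 + 0.0793×0.291)/(2.00+0.0793) = 18.06/2.079 = 8.687 mg/L.
Mixed L₀ = (2.00×2.82 + 0.0793×158)/(2.079) = 18.17/2.079 = 8.738 mg/L.
Initial deficit D₀ = C_s − DO₀ = 9.42 − 8.687 = 0.7329 mg/L.
t_c = (1/0.9880) ln[(1.35/0.362)(1 − 0.7329×0.9880/(0.362×8.738))] = 1.012 × ln(2.876) = 1.069 d.
D_c = (0.362/1.35) × 8.738 × e^(−0.362×1.069) = 0.2681 × 8.738 × 0.6791 = 1.591 mg/L.
Minimum DO = 9.42 − 1.591 = 7.829 mg/L.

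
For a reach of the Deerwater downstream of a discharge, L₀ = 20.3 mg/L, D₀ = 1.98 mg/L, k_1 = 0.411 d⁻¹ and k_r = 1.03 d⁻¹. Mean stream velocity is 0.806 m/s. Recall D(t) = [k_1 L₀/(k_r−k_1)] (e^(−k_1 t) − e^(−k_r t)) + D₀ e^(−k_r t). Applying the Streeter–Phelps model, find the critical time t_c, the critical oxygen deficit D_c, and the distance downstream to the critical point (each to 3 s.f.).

t_c = [1/(k_r−k_1)] ln[(k_r/k_1)(1 − D₀(k_r−k_1)/(k_1 L₀))]
= [1/(1.03−0.411)] ln[(1.03/0.411)(1 − 1.98×0.6190/(0.411×20.3))]
= (1/0.6190) ln[2.506 × 0.8531] = 1.616 × ln(2.138) = 1.616 × 0.7598 = 1.228 d.
L(t_c) = L₀ e^(−k_1 t_c) = 20.3 × 0.6038 = 12.26 mg/L, and at the critical point k_r D_c = k_1 L, so D_c = (0.411/1.03) × 12.26 = 4.891 mg/L.
x_c = v t_c = 0.806 m/s × 1.228 d × 86400 s/d = 85480 m ≈ 85.5 km.

t_c ≈ 1.23 d; D_c ≈ 4.89 mg/L; x_c ≈ 85.5 km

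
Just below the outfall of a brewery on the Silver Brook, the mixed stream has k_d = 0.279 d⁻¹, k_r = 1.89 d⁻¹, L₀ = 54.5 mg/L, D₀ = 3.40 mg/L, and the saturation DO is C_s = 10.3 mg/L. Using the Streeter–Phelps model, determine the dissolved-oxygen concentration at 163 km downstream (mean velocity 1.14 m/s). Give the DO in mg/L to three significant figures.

DO ≈ 4.62 mg/L

Travel time t = x/v = 163 km / (1.14 m/s) = 163000 m / 1.14 m/s = 143000 s = 1.655 d.
k_d L₀/(k_r−k_d) = 0.279×54.5/(1.89−0.279) = 15.21/1.611 = 9.439 mg/L.
e^(−k_d t) = e^(−0.279×1.655) = 0.6302; e^(−k_r t) = e^(−1.89×1.655) = 0.04382.
D = 9.439 × (0.6302 − 0.04382) + 3.40 × 0.04382 = 5.535 + 0.1490 = 5.684 mg/L.
DO = C_s − D = 10.3 − 5.684 = 4.616 mg/L.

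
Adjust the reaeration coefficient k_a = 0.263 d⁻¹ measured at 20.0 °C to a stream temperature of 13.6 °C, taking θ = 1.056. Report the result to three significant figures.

k_a(T₂) = k_a(T₁) · θ^(T₂−T₁) = 0.263 × 1.056^(13.6−20.0)
= 0.263 × 1.056^-6.40 = 0.263 × 0.7056 = 0.1856 d⁻¹.

k_a ≈ 0.186 d⁻¹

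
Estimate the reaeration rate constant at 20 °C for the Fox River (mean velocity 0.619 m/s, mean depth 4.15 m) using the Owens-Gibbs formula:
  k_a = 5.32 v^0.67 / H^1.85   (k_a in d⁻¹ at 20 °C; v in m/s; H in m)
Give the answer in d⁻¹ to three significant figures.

k_a = 5.32 × 0.619^0.67 / 4.15^1.85 = 5.32 × 0.7252 / 13.91 = 0.2773 d⁻¹.

k_a ≈ 0.277 d⁻¹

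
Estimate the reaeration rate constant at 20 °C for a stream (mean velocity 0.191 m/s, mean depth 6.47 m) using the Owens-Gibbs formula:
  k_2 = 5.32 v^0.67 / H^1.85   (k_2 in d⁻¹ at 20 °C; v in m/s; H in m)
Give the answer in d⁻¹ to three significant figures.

k_2 = 5.32 × 0.191^0.67 / 6.47^1.85 = 5.32 × 0.3298 / 31.64 = 0.05547 d⁻¹.

k_2 ≈ 0.0555 d⁻¹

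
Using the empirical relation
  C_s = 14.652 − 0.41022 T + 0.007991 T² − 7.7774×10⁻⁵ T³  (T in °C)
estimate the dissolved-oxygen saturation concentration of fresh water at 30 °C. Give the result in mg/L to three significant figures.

C_s ≈ 7.44 mg/L

C_s = 14.652 − 0.41022×30 + 0.007991×30² − 7.7774×10⁻⁵×30³ = 7.437 mg/L.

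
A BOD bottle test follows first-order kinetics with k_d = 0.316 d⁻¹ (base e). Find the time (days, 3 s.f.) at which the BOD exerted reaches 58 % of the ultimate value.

y/L₀ = 1 − e^(−k_d t) = 0.58 ⇒ e^(−k_d t) = 0.420
t = −ln(0.420) / 0.316 = 0.8675 / 0.316 = 2.745 d.

t ≈ 2.75 d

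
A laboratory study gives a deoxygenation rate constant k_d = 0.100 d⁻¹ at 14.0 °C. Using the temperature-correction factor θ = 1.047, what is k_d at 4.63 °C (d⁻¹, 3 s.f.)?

k_d ≈ 0.0650 d⁻¹

k_d(T₂) = k_d(T₁) · θ^(T₂−T₁) = 0.100 × 1.047^(4.63−14.0)
= 0.100 × 1.047^-9.37 = 0.100 × 0.6503 = 0.06503 d⁻¹.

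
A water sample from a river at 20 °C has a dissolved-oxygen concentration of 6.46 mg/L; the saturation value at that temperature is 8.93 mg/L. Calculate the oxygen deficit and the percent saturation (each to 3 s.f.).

D ≈ 2.47 mg/L; 72.3 % saturation

D = C_s − C = 8.93 − 6.46 = 2.47 mg/L.
% saturation = 6.46/8.93 × 100 = 72.3 %.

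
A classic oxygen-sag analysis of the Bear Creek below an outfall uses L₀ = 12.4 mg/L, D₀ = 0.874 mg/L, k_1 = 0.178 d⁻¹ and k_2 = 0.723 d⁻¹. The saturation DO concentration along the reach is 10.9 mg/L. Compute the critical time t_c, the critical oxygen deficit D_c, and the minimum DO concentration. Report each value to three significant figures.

t_c ≈ 2.13 d; D_c ≈ 2.09 mg/L; min DO ≈ 8.81 mg/L

At the critical point dD/dt = 0, so k_1 L₀ e^(−k_1 t) = k_2 D. Substituting D(t) from the Streeter–Phelps equation and solving for t gives
t_c = ln[(k_2/k_1)(1 − D₀(k_2−k_1)/(k_1 L₀))] / (k_2−k_1).
Here k_2−k_1 = 0.5450 d⁻¹ and 1 − D₀(k_2−k_1)/(k_1 L₀) = 1 − 0.874×0.5450/(0.178×12.4) = 0.7842, so
t_c = ln(4.062 × 0.7842) / 0.5450 = 1.159 / 0.5450 = 2.126 d.
L(t_c) = L₀ e^(−k_1 t_c) = 12.4 × 0.6850 = 8.494 mg/L, and at the critical point k_2 D_c = k_1 L, so D_c = (0.178/0.723) × 8.494 = 2.091 mg/L.
Minimum DO = C_s − D_c = 10.9 − 2.091 = 8.809 mg/L.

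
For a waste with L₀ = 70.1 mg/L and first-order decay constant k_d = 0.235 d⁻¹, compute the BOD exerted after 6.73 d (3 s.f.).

y_t = L₀(1 − e^(−k_d t)) = 70.1 × (1 − e^(−0.235×6.73))
= 70.1 × (1 − 0.2057) = 70.1 × 0.7943 = 55.68 mg/L.

y ≈ 55.7 mg/L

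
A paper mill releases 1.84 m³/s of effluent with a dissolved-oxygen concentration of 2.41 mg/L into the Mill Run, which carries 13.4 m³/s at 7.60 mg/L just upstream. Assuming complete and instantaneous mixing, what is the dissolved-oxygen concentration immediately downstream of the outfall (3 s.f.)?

Flow-weighted mixing: C = (Q_r C_r + Q_w C_w)/(Q_r + Q_w)
= (13.4×7.60 + 1.84×2.41)/(13.4 + 1.84) = 106.3/15.24 = 6.973 mg/L.

6.97 mg/L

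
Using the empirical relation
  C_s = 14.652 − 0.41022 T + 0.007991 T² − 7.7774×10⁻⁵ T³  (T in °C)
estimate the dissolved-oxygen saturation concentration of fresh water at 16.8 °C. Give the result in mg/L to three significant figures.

C_s = 14.652 − 0.41022×16.8 + 0.007991×16.8² − 7.7774×10⁻⁵×16.8³ = 9.647 mg/L.

C_s ≈ 9.65 mg/L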